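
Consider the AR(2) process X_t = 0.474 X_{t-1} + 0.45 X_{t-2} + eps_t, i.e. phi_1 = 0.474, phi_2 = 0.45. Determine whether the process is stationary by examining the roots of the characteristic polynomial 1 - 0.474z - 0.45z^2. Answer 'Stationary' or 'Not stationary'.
\text{Stationary}

The AR(p) characteristic polynomial is P(z) = 1 - 0.474z - 0.45z^2.
Stationarity requires all roots to lie outside the unit circle, i.e. |z| > 1 for every root.
Set 1 + (-0.474) z + (-0.45) z^2 = 0, i.e. a z^2 + b z + c = 0 with a = -0.45, b = -0.474, c = 1.
Discriminant D = b^2 - 4ac = (-0.474)^2 - 4*(-0.45)*1 = 0.224676 - (-1.8) = 2.024676.
D >= 0, so the roots are real: z = (-b +/- sqrt(D)) / (2a) = (0.474 +/- 1.422911) / (-0.9).
  z_1 = (0.474 + 1.422911) / (-0.9) = -2.1077,   |z_1| = 2.1077.
  z_2 = (0.474 - 1.422911) / (-0.9) = 1.0543,   |z_2| = 1.0543.
Moduli of all roots: 2.1077, 1.0543.
All moduli strictly greater than 1? Yes.
Verdict: Stationary.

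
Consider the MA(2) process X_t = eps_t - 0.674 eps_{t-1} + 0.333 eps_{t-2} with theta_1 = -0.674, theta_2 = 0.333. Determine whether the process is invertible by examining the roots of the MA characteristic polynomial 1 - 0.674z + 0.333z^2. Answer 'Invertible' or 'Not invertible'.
\text{Invertible}

The MA(q) characteristic polynomial is P(z) = 1 - 0.674z + 0.333z^2.
Invertibility requires all roots to lie outside the unit circle, i.e. |z| > 1 for every root.
Set 1 + (-0.674) z + (0.333) z^2 = 0, i.e. a z^2 + b z + c = 0 with a = 0.333, b = -0.674, c = 1.
Discriminant D = b^2 - 4ac = (-0.674)^2 - 4*(0.333)*1 = 0.454276 - (1.332) = -0.877724.
D < 0, so the roots are the complex-conjugate pair z = (-b +/- i sqrt(-D)) / (2a) = 1.012 +/- 1.4067i.
For a conjugate pair |z|^2 = z * conj(z) = (product of roots) = c/a = 1/(0.333) = 3.003003, so |z| = sqrt(3.003003) = 1.7329 for both roots.
Moduli of all roots: 1.7329, 1.7329.
All moduli strictly greater than 1? Yes.
Verdict: Invertible.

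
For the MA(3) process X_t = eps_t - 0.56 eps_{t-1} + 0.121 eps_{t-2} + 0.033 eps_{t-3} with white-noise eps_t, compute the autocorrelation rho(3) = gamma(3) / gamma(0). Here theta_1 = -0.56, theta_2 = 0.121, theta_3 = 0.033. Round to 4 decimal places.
\rho(3) = 0.0248

For an MA(q) process with theta_0 = 1, the autocovariance is
  gamma(k) = sigma^2 * sum_{i=0..q-k} theta_i * theta_{i+k},
and rho(k) = gamma(k) / gamma(0). Sigma^2 cancels.
  numerator   = (1)*(0.033) = 0.033.
  denominator = (1)^2 + (-0.56)^2 + (0.121)^2 + (0.033)^2 = 1.32933.
  rho(3) = 0.033 / 1.32933 = 0.0248.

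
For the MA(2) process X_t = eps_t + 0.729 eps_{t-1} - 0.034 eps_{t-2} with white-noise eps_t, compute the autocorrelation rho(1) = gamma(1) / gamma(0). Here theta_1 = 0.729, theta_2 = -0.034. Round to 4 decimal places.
\rho(1) = 0.4595

For an MA(q) process with theta_0 = 1, the autocovariance is
  gamma(k) = sigma^2 * sum_{i=0..q-k} theta_i * theta_{i+k},
and rho(k) = gamma(k) / gamma(0). Sigma^2 cancels.
  numerator   = (1)*(0.729) + (0.729)*(-0.034) = 0.704214.
  denominator = (1)^2 + (0.729)^2 + (-0.034)^2 = 1.532597.
  rho(1) = 0.704214 / 1.532597 = 0.4595.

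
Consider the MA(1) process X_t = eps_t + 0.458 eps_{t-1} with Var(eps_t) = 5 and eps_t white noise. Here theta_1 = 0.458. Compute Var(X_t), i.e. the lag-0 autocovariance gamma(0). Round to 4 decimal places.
\gamma(0) = 6.0488

For an MA(q) process X_t = eps_t + sum_i theta_i eps_{t-i} with
Var(eps_t) = sigma^2, the variance is
  gamma(0) = sigma^2 * (1 + sum_i theta_i^2).
  sum_i theta_i^2 = (0.458)^2 = 0.209764.
  gamma(0) = 5 * (1 + 0.209764) = 5 * 1.209764 = 6.04882, which rounds to 6.0488.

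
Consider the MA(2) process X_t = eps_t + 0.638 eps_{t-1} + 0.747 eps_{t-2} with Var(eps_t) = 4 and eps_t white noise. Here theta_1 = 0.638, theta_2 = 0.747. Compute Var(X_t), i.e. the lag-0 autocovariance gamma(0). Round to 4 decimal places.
\gamma(0) = 7.8602

For an MA(q) process X_t = eps_t + sum_i theta_i eps_{t-i} with
Var(eps_t) = sigma^2, the variance is
  gamma(0) = sigma^2 * (1 + sum_i theta_i^2).
  sum_i theta_i^2 = (0.638)^2 + (0.747)^2 = 0.407044 + 0.558009 = 0.965053.
  gamma(0) = 4 * (1 + 0.965053) = 4 * 1.965053 = 7.860212, which rounds to 7.8602.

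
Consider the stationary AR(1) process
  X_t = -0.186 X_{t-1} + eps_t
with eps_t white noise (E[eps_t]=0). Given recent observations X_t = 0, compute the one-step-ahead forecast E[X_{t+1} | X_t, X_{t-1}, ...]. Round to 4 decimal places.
E[X_{t+1} \mid \mathcal F_t] = 0.0000

For an AR(p) model X_t = c + sum_i phi_i X_{t-i} + eps_t, the
one-step-ahead conditional mean is
  E[X_{t+1} | X_t, ...] = c + sum_i phi_i X_{t+1-i}.
Substitute known values:
  E[X_{t+1} | ...] = (-0.186) * (0)
                   = 0.0000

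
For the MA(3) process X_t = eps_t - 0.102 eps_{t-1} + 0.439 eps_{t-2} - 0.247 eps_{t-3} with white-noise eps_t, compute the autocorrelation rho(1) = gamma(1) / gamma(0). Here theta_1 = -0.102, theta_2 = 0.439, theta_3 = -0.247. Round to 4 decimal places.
\rho(1) = -0.2019

For an MA(q) process with theta_0 = 1, the autocovariance is
  gamma(k) = sigma^2 * sum_{i=0..q-k} theta_i * theta_{i+k},
and rho(k) = gamma(k) / gamma(0). Sigma^2 cancels.
  numerator   = (1)*(-0.102) + (-0.102)*(0.439) + (0.439)*(-0.247) = -0.255211.
  denominator = (1)^2 + (-0.102)^2 + (0.439)^2 + (-0.247)^2 = 1.264134.
  rho(1) = -0.255211 / 1.264134 = -0.2019.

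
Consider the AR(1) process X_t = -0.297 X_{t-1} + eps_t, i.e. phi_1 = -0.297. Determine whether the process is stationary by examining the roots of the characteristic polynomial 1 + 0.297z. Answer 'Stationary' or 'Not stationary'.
\text{Stationary}

The AR(p) characteristic polynomial is P(z) = 1 + 0.297z.
Stationarity requires all roots to lie outside the unit circle, i.e. |z| > 1 for every root.
This is linear in z: 1 + (0.297) z = 0  =>  z = -1/(0.297) = -3.367003,  |z| = 3.367003.
Moduli of all roots: 3.3670.
All moduli strictly greater than 1? Yes.
Verdict: Stationary.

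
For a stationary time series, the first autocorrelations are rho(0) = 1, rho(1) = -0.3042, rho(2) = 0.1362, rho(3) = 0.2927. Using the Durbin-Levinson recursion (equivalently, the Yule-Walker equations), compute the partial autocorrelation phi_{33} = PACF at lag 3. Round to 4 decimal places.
\phi_{33} = 0.3830

The PACF at lag k is phi_{kk}, the last component of the solution
to the Yule-Walker system G_k phi = r_k where
  (G_k)_{ij} = rho(|i - j|), (r_k)_i = rho(i), i,j = 1..k.
Equivalently, Durbin-Levinson gives phi_{kk} iteratively:
  phi_{11} = rho(1)
  phi_{kk} = [rho(k) - sum_{j=1..k-1} phi_{k-1,j} rho(k-j)]
            / [1 - sum_{j=1..k-1} phi_{k-1,j} rho(j)],
  phi_{k,j} = phi_{k-1,j} - phi_{kk} phi_{k-1,k-j},  j = 1..k-1.
Step k = 1:
  phi_11 = rho(1) = -0.3042.
Step k = 2:
  phi_22 = [rho(2) - phi_11 rho(1)] / [1 - phi_11 rho(1)] = [0.1362 - (-0.3042)(-0.3042)] / [1 - (-0.3042)(-0.3042)]
         = 0.04366236 / 0.90746236 = 0.048115.
  Update: phi_21 = phi_11 - phi_22 phi_11 = -0.3042 - (0.048115)(-0.3042) = -0.289563.
Step k = 3:
  phi_33 = [rho(3) - phi_21 rho(2) - phi_22 rho(1)] / [1 - phi_21 rho(1) - phi_22 rho(2)]
    numerator   = 0.2927 - (-0.289563)(0.1362) - (0.048115)(-0.3042) = 0.34677506
    denominator = 1 - (-0.289563)(-0.3042) - (0.048115)(0.1362) = 0.90536155
  phi_33 = 0.34677506 / 0.90536155 = 0.383.
Therefore phi_{33} = 0.3830.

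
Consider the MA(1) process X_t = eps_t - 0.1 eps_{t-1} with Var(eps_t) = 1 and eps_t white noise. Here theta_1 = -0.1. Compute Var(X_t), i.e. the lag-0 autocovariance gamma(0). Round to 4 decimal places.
\gamma(0) = 1.0100

For an MA(q) process X_t = eps_t + sum_i theta_i eps_{t-i} with
Var(eps_t) = sigma^2, the variance is
  gamma(0) = sigma^2 * (1 + sum_i theta_i^2).
  sum_i theta_i^2 = (-0.1)^2 = 0.01.
  gamma(0) = 1 * (1 + 0.01) = 1 * 1.01 = 1.01, which rounds to 1.0100.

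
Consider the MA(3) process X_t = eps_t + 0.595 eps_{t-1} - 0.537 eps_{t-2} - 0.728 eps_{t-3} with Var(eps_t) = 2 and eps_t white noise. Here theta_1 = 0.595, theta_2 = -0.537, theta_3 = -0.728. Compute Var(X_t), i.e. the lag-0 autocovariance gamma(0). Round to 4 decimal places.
\gamma(0) = 4.3448

For an MA(q) process X_t = eps_t + sum_i theta_i eps_{t-i} with
Var(eps_t) = sigma^2, the variance is
  gamma(0) = sigma^2 * (1 + sum_i theta_i^2).
  sum_i theta_i^2 = (0.595)^2 + (-0.537)^2 + (-0.728)^2 = 0.354025 + 0.288369 + 0.529984 = 1.172378.
  gamma(0) = 2 * (1 + 1.172378) = 2 * 2.172378 = 4.344756, which rounds to 4.3448.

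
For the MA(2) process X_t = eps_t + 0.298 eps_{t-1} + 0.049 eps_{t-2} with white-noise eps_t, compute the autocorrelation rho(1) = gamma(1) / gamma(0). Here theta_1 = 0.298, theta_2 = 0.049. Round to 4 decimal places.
\rho(1) = 0.2865

For an MA(q) process with theta_0 = 1, the autocovariance is
  gamma(k) = sigma^2 * sum_{i=0..q-k} theta_i * theta_{i+k},
and rho(k) = gamma(k) / gamma(0). Sigma^2 cancels.
  numerator   = (1)*(0.298) + (0.298)*(0.049) = 0.312602.
  denominator = (1)^2 + (0.298)^2 + (0.049)^2 = 1.091205.
  rho(1) = 0.312602 / 1.091205 = 0.2865.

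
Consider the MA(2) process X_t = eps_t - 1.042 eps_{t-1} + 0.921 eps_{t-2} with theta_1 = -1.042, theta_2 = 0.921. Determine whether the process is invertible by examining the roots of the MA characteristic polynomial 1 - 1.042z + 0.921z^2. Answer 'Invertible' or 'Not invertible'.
\text{Invertible}

The MA(q) characteristic polynomial is P(z) = 1 - 1.042z + 0.921z^2.
Invertibility requires all roots to lie outside the unit circle, i.e. |z| > 1 for every root.
Set 1 + (-1.042) z + (0.921) z^2 = 0, i.e. a z^2 + b z + c = 0 with a = 0.921, b = -1.042, c = 1.
Discriminant D = b^2 - 4ac = (-1.042)^2 - 4*(0.921)*1 = 1.085764 - (3.684) = -2.598236.
D < 0, so the roots are the complex-conjugate pair z = (-b +/- i sqrt(-D)) / (2a) = 0.5657 +/- 0.8751i.
For a conjugate pair |z|^2 = z * conj(z) = (product of roots) = c/a = 1/(0.921) = 1.085776, so |z| = sqrt(1.085776) = 1.042 for both roots.
Moduli of all roots: 1.0420, 1.0420.
All moduli strictly greater than 1? Yes.
Verdict: Invertible.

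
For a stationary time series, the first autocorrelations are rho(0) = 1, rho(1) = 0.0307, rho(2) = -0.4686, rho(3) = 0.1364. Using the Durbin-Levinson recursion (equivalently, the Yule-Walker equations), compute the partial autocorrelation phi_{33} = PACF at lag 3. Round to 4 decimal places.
\phi_{33} = 0.2209

The PACF at lag k is phi_{kk}, the last component of the solution
to the Yule-Walker system G_k phi = r_k where
  (G_k)_{ij} = rho(|i - j|), (r_k)_i = rho(i), i,j = 1..k.
Equivalently, Durbin-Levinson gives phi_{kk} iteratively:
  phi_{11} = rho(1)
  phi_{kk} = [rho(k) - sum_{j=1..k-1} phi_{k-1,j} rho(k-j)]
            / [1 - sum_{j=1..k-1} phi_{k-1,j} rho(j)],
  phi_{k,j} = phi_{k-1,j} - phi_{kk} phi_{k-1,k-j},  j = 1..k-1.
Step k = 1:
  phi_11 = rho(1) = 0.0307.
Step k = 2:
  phi_22 = [rho(2) - phi_11 rho(1)] / [1 - phi_11 rho(1)] = [-0.4686 - (0.0307)(0.0307)] / [1 - (0.0307)(0.0307)]
         = -0.46954249 / 0.99905751 = -0.469985.
  Update: phi_21 = phi_11 - phi_22 phi_11 = 0.0307 - (-0.469985)(0.0307) = 0.045129.
Step k = 3:
  phi_33 = [rho(3) - phi_21 rho(2) - phi_22 rho(1)] / [1 - phi_21 rho(1) - phi_22 rho(2)]
    numerator   = 0.1364 - (0.045129)(-0.4686) - (-0.469985)(0.0307) = 0.17197579
    denominator = 1 - (0.045129)(0.0307) - (-0.469985)(-0.4686) = 0.77837937
  phi_33 = 0.17197579 / 0.77837937 = 0.2209.
Therefore phi_{33} = 0.2209.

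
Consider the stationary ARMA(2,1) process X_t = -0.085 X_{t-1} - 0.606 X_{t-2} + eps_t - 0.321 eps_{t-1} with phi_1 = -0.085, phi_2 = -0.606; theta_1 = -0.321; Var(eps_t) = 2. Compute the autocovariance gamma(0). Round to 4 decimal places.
\gamma(0) = 3.6039

Multiply the model equation by X_{t-k} and take expectations. With theta_0 = psi_0 = 1 and psi_j the MA(infinity) weights, this gives
  gamma(k) - sum_i phi_i gamma(k-i) = c_k,
  c_k = sigma^2 * sum_{j=k..q} theta_j psi_{j-k}   (c_k = 0 for k > q),
using gamma(-m) = gamma(m).
psi-weights needed (psi_j = theta_j + sum_i phi_i psi_{j-i}):
  psi_1 = theta_1 + phi_1 = -0.321 + (-0.085) = -0.406
Right-hand sides:
  c_0 = sigma^2 (1 + theta_1 psi_1) = 2 * (1 + (-0.321)(-0.406)) = 2 * 1.130326 = 2.260652
  c_1 = sigma^2 theta_1 = 2 * (-0.321) = -0.642
  c_2 = 0
Equations for k = 0, 1, 2 (AR order 2, c_2 = 0):
  (E0) gamma(0) = phi_1 gamma(1) + phi_2 gamma(2) + c_0
  (E1) gamma(1) = phi_1 gamma(0) + phi_2 gamma(1) + c_1
  (E2) gamma(2) = phi_1 gamma(1) + phi_2 gamma(0)
From (E1): gamma(1) = A gamma(0) + B with
  A = phi_1 / (1 - phi_2) = -0.085 / 1.606 = -0.052927,   B = c_1 / (1 - phi_2) = -0.642 / 1.606 = -0.399751.
Insert (E2) into (E0): gamma(0) (1 - phi_2^2) = phi_1 (1 + phi_2) gamma(1) + c_0.
  phi_1 (1 + phi_2) = (-0.085)(0.394) = -0.03349,   1 - phi_2^2 = 0.632764.
Replace gamma(1) by A gamma(0) + B and collect gamma(0):
  gamma(0) [0.632764 - (-0.03349)(-0.052927)] = (-0.03349)(-0.399751) + 2.260652
  gamma(0) * 0.630991 = 2.27404
  gamma(0) = 2.27404 / 0.630991 = 3.603915.
Therefore gamma(0) = 3.6039 (to 4 decimal places).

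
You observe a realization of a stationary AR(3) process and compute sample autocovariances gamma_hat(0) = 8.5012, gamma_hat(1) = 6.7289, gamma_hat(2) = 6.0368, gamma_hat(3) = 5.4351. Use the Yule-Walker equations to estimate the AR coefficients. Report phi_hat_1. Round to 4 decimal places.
\hat\phi_{1} = 0.5980

The Yule-Walker equations for an AR(p) process read, in matrix form,
  Gamma_p phi = r_p,   with   (Gamma_p)_{ij} = gamma(|i - j|),
                       (r_p)_i = gamma(i),   i,j = 1..p.
Substitute the sample gammas (Toeplitz matrix and right-hand side of size 3):
  Gamma_p = [[8.5012, 6.7289, 6.0368], [6.7289, 8.5012, 6.7289], [6.0368, 6.7289, 8.5012]]
  r_p     = [6.7289, 6.0368, 5.4351]
Written out (R1..R3):
  (R1) 8.5012 phi_1 + 6.7289 phi_2 + 6.0368 phi_3 = 6.7289
  (R2) 6.7289 phi_1 + 8.5012 phi_2 + 6.7289 phi_3 = 6.0368
  (R3) 6.0368 phi_1 + 6.7289 phi_2 + 8.5012 phi_3 = 5.4351
Gaussian elimination:
  R2 <- R2 - (6.7289/8.5012) R1 = R2 - (0.791524) R1:  3.175117 phi_2 + 1.950631 phi_3 = 0.710717
  R3 <- R3 - (6.0368/8.5012) R1 = R3 - (0.710112) R1:  1.950631 phi_2 + 4.214399 phi_3 = 0.656831
  R3 <- R3 - (1.950631/3.175117) R2 = R3 - (0.614349) R2:  3.01603 phi_3 = 0.220202
Back-substitution:
  phi_hat_3 = 0.220202 / 3.01603 = 0.073011
  phi_hat_2 = (0.710717 - (1.950631)(0.073011)) / 3.175117 = 0.178986
  phi_hat_1 = (6.7289 - (6.7289)(0.178986) - (6.0368)(0.073011)) / 8.5012 = 0.598007
So phi_hat = [0.5980, 0.1790, 0.0730].
Therefore phi_hat_1 = 0.5980.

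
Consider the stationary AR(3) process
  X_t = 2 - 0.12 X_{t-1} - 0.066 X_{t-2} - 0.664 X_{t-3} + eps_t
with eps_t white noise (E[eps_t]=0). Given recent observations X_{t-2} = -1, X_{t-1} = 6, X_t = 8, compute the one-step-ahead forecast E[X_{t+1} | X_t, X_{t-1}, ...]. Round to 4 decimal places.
E[X_{t+1} \mid \mathcal F_t] = 1.3080

For an AR(p) model X_t = c + sum_i phi_i X_{t-i} + eps_t, the
one-step-ahead conditional mean is
  E[X_{t+1} | X_t, ...] = c + sum_i phi_i X_{t+1-i}.
Substitute known values:
  E[X_{t+1} | ...] = 2 + (-0.12) * (8) + (-0.066) * (6) + (-0.664) * (-1)
                   = 1.3080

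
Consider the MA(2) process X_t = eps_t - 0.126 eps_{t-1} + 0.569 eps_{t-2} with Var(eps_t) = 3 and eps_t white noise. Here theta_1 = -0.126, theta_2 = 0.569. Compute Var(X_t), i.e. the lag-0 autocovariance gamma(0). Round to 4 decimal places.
\gamma(0) = 4.0189

For an MA(q) process X_t = eps_t + sum_i theta_i eps_{t-i} with
Var(eps_t) = sigma^2, the variance is
  gamma(0) = sigma^2 * (1 + sum_i theta_i^2).
  sum_i theta_i^2 = (-0.126)^2 + (0.569)^2 = 0.015876 + 0.323761 = 0.339637.
  gamma(0) = 3 * (1 + 0.339637) = 3 * 1.339637 = 4.018911, which rounds to 4.0189.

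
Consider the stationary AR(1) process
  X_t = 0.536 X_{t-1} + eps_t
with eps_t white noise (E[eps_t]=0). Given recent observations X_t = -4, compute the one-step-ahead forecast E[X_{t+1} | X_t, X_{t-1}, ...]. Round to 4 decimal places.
E[X_{t+1} \mid \mathcal F_t] = -2.1440

For an AR(p) model X_t = c + sum_i phi_i X_{t-i} + eps_t, the
one-step-ahead conditional mean is
  E[X_{t+1} | X_t, ...] = c + sum_i phi_i X_{t+1-i}.
Substitute known values:
  E[X_{t+1} | ...] = (0.536) * (-4)
                   = -2.1440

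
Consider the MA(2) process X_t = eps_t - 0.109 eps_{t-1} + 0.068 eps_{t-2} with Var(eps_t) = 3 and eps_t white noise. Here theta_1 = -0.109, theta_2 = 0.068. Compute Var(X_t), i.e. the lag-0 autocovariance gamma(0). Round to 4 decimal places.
\gamma(0) = 3.0495

For an MA(q) process X_t = eps_t + sum_i theta_i eps_{t-i} with
Var(eps_t) = sigma^2, the variance is
  gamma(0) = sigma^2 * (1 + sum_i theta_i^2).
  sum_i theta_i^2 = (-0.109)^2 + (0.068)^2 = 0.011881 + 0.004624 = 0.016505.
  gamma(0) = 3 * (1 + 0.016505) = 3 * 1.016505 = 3.049515, which rounds to 3.0495.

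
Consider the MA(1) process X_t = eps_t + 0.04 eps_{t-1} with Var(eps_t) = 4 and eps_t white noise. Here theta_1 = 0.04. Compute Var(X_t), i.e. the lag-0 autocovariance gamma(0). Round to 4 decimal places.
\gamma(0) = 4.0064

For an MA(q) process X_t = eps_t + sum_i theta_i eps_{t-i} with
Var(eps_t) = sigma^2, the variance is
  gamma(0) = sigma^2 * (1 + sum_i theta_i^2).
  sum_i theta_i^2 = (0.04)^2 = 0.0016.
  gamma(0) = 4 * (1 + 0.0016) = 4 * 1.0016 = 4.0064.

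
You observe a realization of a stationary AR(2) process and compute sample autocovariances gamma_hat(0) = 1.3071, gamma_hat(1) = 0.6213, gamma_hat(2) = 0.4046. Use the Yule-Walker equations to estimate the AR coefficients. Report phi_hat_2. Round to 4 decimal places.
\hat\phi_{2} = 0.1080

The Yule-Walker equations for an AR(p) process read, in matrix form,
  Gamma_p phi = r_p,   with   (Gamma_p)_{ij} = gamma(|i - j|),
                       (r_p)_i = gamma(i),   i,j = 1..p.
Substitute the sample gammas (Toeplitz matrix and right-hand side of size 2):
  Gamma_p = [[1.3071, 0.6213], [0.6213, 1.3071]]
  r_p     = [0.6213, 0.4046]
Written out:
  1.3071 phi_1 + 0.6213 phi_2 = 0.6213
  0.6213 phi_1 + 1.3071 phi_2 = 0.4046
Solve by Cramer's rule:
  det = gamma(0)^2 - gamma(1)^2 = (1.3071)^2 - (0.6213)^2 = 1.70851041 - 0.38601369 = 1.32249672
  phi_hat_1 = [gamma(1) gamma(0) - gamma(1) gamma(2)] / det = [(0.6213)(1.3071) - (0.6213)(0.4046)] / 1.32249672 = 0.56072325 / 1.32249672 = 0.424
  phi_hat_2 = [gamma(0) gamma(2) - gamma(1)^2] / det = [(1.3071)(0.4046) - (0.6213)^2] / 1.32249672 = 0.14283897 / 1.32249672 = 0.108
So phi_hat = [0.4240, 0.1080].
Therefore phi_hat_2 = 0.1080.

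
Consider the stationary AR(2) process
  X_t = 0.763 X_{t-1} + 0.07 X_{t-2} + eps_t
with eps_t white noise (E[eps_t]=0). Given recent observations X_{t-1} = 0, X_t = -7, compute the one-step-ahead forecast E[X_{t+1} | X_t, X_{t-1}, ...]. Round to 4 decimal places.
E[X_{t+1} \mid \mathcal F_t] = -5.3410

For an AR(p) model X_t = c + sum_i phi_i X_{t-i} + eps_t, the
one-step-ahead conditional mean is
  E[X_{t+1} | X_t, ...] = c + sum_i phi_i X_{t+1-i}.
Substitute known values:
  E[X_{t+1} | ...] = (0.763) * (-7) + (0.07) * (0)
                   = -5.3410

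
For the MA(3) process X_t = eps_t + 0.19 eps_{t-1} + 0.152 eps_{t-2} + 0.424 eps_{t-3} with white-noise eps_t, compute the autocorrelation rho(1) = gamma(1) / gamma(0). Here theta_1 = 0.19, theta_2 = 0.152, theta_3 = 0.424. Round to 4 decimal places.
\rho(1) = 0.2287

For an MA(q) process with theta_0 = 1, the autocovariance is
  gamma(k) = sigma^2 * sum_{i=0..q-k} theta_i * theta_{i+k},
and rho(k) = gamma(k) / gamma(0). Sigma^2 cancels.
  numerator   = (1)*(0.19) + (0.19)*(0.152) + (0.152)*(0.424) = 0.283328.
  denominator = (1)^2 + (0.19)^2 + (0.152)^2 + (0.424)^2 = 1.23898.
  rho(1) = 0.283328 / 1.23898 = 0.2287.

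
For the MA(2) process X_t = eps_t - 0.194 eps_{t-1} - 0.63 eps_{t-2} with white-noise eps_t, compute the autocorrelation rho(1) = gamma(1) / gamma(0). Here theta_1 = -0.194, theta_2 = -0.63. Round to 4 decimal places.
\rho(1) = -0.0500

For an MA(q) process with theta_0 = 1, the autocovariance is
  gamma(k) = sigma^2 * sum_{i=0..q-k} theta_i * theta_{i+k},
and rho(k) = gamma(k) / gamma(0). Sigma^2 cancels.
  numerator   = (1)*(-0.194) + (-0.194)*(-0.63) = -0.07178.
  denominator = (1)^2 + (-0.194)^2 + (-0.63)^2 = 1.434536.
  rho(1) = -0.07178 / 1.434536 = -0.0500.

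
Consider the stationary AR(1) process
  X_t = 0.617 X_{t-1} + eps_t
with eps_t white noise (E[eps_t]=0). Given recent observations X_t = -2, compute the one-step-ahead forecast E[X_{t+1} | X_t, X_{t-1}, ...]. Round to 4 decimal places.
E[X_{t+1} \mid \mathcal F_t] = -1.2340

For an AR(p) model X_t = c + sum_i phi_i X_{t-i} + eps_t, the
one-step-ahead conditional mean is
  E[X_{t+1} | X_t, ...] = c + sum_i phi_i X_{t+1-i}.
Substitute known values:
  E[X_{t+1} | ...] = (0.617) * (-2)
                   = -1.2340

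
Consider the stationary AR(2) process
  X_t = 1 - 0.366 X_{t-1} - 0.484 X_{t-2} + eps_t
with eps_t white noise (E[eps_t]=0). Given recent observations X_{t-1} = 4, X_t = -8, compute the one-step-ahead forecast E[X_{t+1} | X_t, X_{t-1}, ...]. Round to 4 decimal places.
E[X_{t+1} \mid \mathcal F_t] = 1.9920

For an AR(p) model X_t = c + sum_i phi_i X_{t-i} + eps_t, the
one-step-ahead conditional mean is
  E[X_{t+1} | X_t, ...] = c + sum_i phi_i X_{t+1-i}.
Substitute known values:
  E[X_{t+1} | ...] = 1 + (-0.366) * (-8) + (-0.484) * (4)
                   = 1.9920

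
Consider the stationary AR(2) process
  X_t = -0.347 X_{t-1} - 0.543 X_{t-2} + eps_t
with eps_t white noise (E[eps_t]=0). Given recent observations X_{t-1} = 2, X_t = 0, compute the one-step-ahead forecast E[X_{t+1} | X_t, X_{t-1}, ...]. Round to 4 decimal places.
E[X_{t+1} \mid \mathcal F_t] = -1.0860

For an AR(p) model X_t = c + sum_i phi_i X_{t-i} + eps_t, the
one-step-ahead conditional mean is
  E[X_{t+1} | X_t, ...] = c + sum_i phi_i X_{t+1-i}.
Substitute known values:
  E[X_{t+1} | ...] = (-0.347) * (0) + (-0.543) * (2)
                   = -1.0860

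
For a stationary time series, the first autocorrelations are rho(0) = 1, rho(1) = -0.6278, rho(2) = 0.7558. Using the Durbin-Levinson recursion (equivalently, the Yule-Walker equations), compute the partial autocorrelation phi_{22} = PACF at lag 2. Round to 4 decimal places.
\phi_{22} = 0.5969

The PACF at lag k is phi_{kk}, the last component of the solution
to the Yule-Walker system G_k phi = r_k where
  (G_k)_{ij} = rho(|i - j|), (r_k)_i = rho(i), i,j = 1..k.
Equivalently, Durbin-Levinson gives phi_{kk} iteratively:
  phi_{11} = rho(1)
  phi_{kk} = [rho(k) - sum_{j=1..k-1} phi_{k-1,j} rho(k-j)]
            / [1 - sum_{j=1..k-1} phi_{k-1,j} rho(j)],
  phi_{k,j} = phi_{k-1,j} - phi_{kk} phi_{k-1,k-j},  j = 1..k-1.
Step k = 1:
  phi_11 = rho(1) = -0.6278.
Step k = 2:
  phi_22 = [rho(2) - phi_11 rho(1)] / [1 - phi_11 rho(1)] = [0.7558 - (-0.6278)(-0.6278)] / [1 - (-0.6278)(-0.6278)]
         = 0.36166716 / 0.60586716 = 0.5969.
Therefore phi_{22} = 0.5969.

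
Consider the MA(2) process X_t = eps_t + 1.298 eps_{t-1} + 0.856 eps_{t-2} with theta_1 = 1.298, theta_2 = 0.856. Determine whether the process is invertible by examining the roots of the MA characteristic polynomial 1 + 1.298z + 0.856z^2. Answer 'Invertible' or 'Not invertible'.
\text{Invertible}

The MA(q) characteristic polynomial is P(z) = 1 + 1.298z + 0.856z^2.
Invertibility requires all roots to lie outside the unit circle, i.e. |z| > 1 for every root.
Set 1 + (1.298) z + (0.856) z^2 = 0, i.e. a z^2 + b z + c = 0 with a = 0.856, b = 1.298, c = 1.
Discriminant D = b^2 - 4ac = (1.298)^2 - 4*(0.856)*1 = 1.684804 - (3.424) = -1.739196.
D < 0, so the roots are the complex-conjugate pair z = (-b +/- i sqrt(-D)) / (2a) = -0.7582 +/- 0.7703i.
For a conjugate pair |z|^2 = z * conj(z) = (product of roots) = c/a = 1/(0.856) = 1.168224, so |z| = sqrt(1.168224) = 1.0808 for both roots.
Moduli of all roots: 1.0808, 1.0808.
All moduli strictly greater than 1? Yes.
Verdict: Invertible.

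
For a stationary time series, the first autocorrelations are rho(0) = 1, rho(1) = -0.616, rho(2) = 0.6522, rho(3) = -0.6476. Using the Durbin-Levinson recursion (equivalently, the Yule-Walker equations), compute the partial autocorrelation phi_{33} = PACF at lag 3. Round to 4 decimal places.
\phi_{33} = -0.3030

The PACF at lag k is phi_{kk}, the last component of the solution
to the Yule-Walker system G_k phi = r_k where
  (G_k)_{ij} = rho(|i - j|), (r_k)_i = rho(i), i,j = 1..k.
Equivalently, Durbin-Levinson gives phi_{kk} iteratively:
  phi_{11} = rho(1)
  phi_{kk} = [rho(k) - sum_{j=1..k-1} phi_{k-1,j} rho(k-j)]
            / [1 - sum_{j=1..k-1} phi_{k-1,j} rho(j)],
  phi_{k,j} = phi_{k-1,j} - phi_{kk} phi_{k-1,k-j},  j = 1..k-1.
Step k = 1:
  phi_11 = rho(1) = -0.616.
Step k = 2:
  phi_22 = [rho(2) - phi_11 rho(1)] / [1 - phi_11 rho(1)] = [0.6522 - (-0.616)(-0.616)] / [1 - (-0.616)(-0.616)]
         = 0.272744 / 0.620544 = 0.439524.
  Update: phi_21 = phi_11 - phi_22 phi_11 = -0.616 - (0.439524)(-0.616) = -0.345253.
Step k = 3:
  phi_33 = [rho(3) - phi_21 rho(2) - phi_22 rho(1)] / [1 - phi_21 rho(1) - phi_22 rho(2)]
    numerator   = -0.6476 - (-0.345253)(0.6522) - (0.439524)(-0.616) = -0.15167906
    denominator = 1 - (-0.345253)(-0.616) - (0.439524)(0.6522) = 0.50066646
  phi_33 = -0.15167906 / 0.50066646 = -0.303.
Therefore phi_{33} = -0.3030.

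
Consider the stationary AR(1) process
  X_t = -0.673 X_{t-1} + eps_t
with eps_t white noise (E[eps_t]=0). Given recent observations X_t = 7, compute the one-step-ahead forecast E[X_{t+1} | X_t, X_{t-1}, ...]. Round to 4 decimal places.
E[X_{t+1} \mid \mathcal F_t] = -4.7110

For an AR(p) model X_t = c + sum_i phi_i X_{t-i} + eps_t, the
one-step-ahead conditional mean is
  E[X_{t+1} | X_t, ...] = c + sum_i phi_i X_{t+1-i}.
Substitute known values:
  E[X_{t+1} | ...] = (-0.673) * (7)
                   = -4.7110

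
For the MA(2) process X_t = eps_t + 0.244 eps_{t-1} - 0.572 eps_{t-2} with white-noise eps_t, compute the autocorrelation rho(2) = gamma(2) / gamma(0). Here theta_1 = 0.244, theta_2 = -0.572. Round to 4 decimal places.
\rho(2) = -0.4125

For an MA(q) process with theta_0 = 1, the autocovariance is
  gamma(k) = sigma^2 * sum_{i=0..q-k} theta_i * theta_{i+k},
and rho(k) = gamma(k) / gamma(0). Sigma^2 cancels.
  numerator   = (1)*(-0.572) = -0.572.
  denominator = (1)^2 + (0.244)^2 + (-0.572)^2 = 1.38672.
  rho(2) = -0.572 / 1.38672 = -0.4125.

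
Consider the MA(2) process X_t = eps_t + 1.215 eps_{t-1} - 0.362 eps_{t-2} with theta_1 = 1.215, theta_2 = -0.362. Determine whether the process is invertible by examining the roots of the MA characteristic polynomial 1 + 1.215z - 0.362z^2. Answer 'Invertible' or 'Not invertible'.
\text{Not invertible}

The MA(q) characteristic polynomial is P(z) = 1 + 1.215z - 0.362z^2.
Invertibility requires all roots to lie outside the unit circle, i.e. |z| > 1 for every root.
Set 1 + (1.215) z + (-0.362) z^2 = 0, i.e. a z^2 + b z + c = 0 with a = -0.362, b = 1.215, c = 1.
Discriminant D = b^2 - 4ac = (1.215)^2 - 4*(-0.362)*1 = 1.476225 - (-1.448) = 2.924225.
D >= 0, so the roots are real: z = (-b +/- sqrt(D)) / (2a) = (-1.215 +/- 1.710037) / (-0.724).
  z_1 = (-1.215 + 1.710037) / (-0.724) = -0.6838,   |z_1| = 0.6838.
  z_2 = (-1.215 - 1.710037) / (-0.724) = 4.0401,   |z_2| = 4.0401.
Moduli of all roots: 0.6838, 4.0401.
All moduli strictly greater than 1? No.
Verdict: Not invertible.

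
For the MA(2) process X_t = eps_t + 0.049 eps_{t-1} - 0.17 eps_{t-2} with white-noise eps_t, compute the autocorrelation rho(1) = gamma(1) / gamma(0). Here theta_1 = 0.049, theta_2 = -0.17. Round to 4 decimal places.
\rho(1) = 0.0394

For an MA(q) process with theta_0 = 1, the autocovariance is
  gamma(k) = sigma^2 * sum_{i=0..q-k} theta_i * theta_{i+k},
and rho(k) = gamma(k) / gamma(0). Sigma^2 cancels.
  numerator   = (1)*(0.049) + (0.049)*(-0.17) = 0.04067.
  denominator = (1)^2 + (0.049)^2 + (-0.17)^2 = 1.031301.
  rho(1) = 0.04067 / 1.031301 = 0.0394.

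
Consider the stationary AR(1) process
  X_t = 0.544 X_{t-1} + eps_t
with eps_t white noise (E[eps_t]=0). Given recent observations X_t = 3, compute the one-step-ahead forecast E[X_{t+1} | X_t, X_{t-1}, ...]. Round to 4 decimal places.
E[X_{t+1} \mid \mathcal F_t] = 1.6320

For an AR(p) model X_t = c + sum_i phi_i X_{t-i} + eps_t, the
one-step-ahead conditional mean is
  E[X_{t+1} | X_t, ...] = c + sum_i phi_i X_{t+1-i}.
Substitute known values:
  E[X_{t+1} | ...] = (0.544) * (3)
                   = 1.6320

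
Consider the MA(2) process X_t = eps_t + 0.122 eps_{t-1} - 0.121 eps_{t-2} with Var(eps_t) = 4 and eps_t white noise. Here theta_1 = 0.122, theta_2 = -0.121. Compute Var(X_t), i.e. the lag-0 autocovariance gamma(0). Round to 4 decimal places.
\gamma(0) = 4.1181

For an MA(q) process X_t = eps_t + sum_i theta_i eps_{t-i} with
Var(eps_t) = sigma^2, the variance is
  gamma(0) = sigma^2 * (1 + sum_i theta_i^2).
  sum_i theta_i^2 = (0.122)^2 + (-0.121)^2 = 0.014884 + 0.014641 = 0.029525.
  gamma(0) = 4 * (1 + 0.029525) = 4 * 1.029525 = 4.1181.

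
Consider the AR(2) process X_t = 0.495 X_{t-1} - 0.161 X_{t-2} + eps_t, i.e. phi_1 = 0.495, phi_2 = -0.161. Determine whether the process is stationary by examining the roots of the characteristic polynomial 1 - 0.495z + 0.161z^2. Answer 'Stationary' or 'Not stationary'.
\text{Stationary}

The AR(p) characteristic polynomial is P(z) = 1 - 0.495z + 0.161z^2.
Stationarity requires all roots to lie outside the unit circle, i.e. |z| > 1 for every root.
Set 1 + (-0.495) z + (0.161) z^2 = 0, i.e. a z^2 + b z + c = 0 with a = 0.161, b = -0.495, c = 1.
Discriminant D = b^2 - 4ac = (-0.495)^2 - 4*(0.161)*1 = 0.245025 - (0.644) = -0.398975.
D < 0, so the roots are the complex-conjugate pair z = (-b +/- i sqrt(-D)) / (2a) = 1.5373 +/- 1.9616i.
For a conjugate pair |z|^2 = z * conj(z) = (product of roots) = c/a = 1/(0.161) = 6.21118, so |z| = sqrt(6.21118) = 2.4922 for both roots.
Moduli of all roots: 2.4922, 2.4922.
All moduli strictly greater than 1? Yes.
Verdict: Stationary.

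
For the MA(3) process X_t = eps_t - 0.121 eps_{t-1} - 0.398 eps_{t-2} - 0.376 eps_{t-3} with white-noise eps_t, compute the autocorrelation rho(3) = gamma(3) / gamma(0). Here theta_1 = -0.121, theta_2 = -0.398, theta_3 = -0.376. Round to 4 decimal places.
\rho(3) = -0.2861

For an MA(q) process with theta_0 = 1, the autocovariance is
  gamma(k) = sigma^2 * sum_{i=0..q-k} theta_i * theta_{i+k},
and rho(k) = gamma(k) / gamma(0). Sigma^2 cancels.
  numerator   = (1)*(-0.376) = -0.376.
  denominator = (1)^2 + (-0.121)^2 + (-0.398)^2 + (-0.376)^2 = 1.314421.
  rho(3) = -0.376 / 1.314421 = -0.2861.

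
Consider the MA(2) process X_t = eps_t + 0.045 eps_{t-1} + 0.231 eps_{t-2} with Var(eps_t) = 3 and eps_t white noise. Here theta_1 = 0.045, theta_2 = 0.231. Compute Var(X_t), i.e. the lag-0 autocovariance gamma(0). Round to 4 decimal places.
\gamma(0) = 3.1662

For an MA(q) process X_t = eps_t + sum_i theta_i eps_{t-i} with
Var(eps_t) = sigma^2, the variance is
  gamma(0) = sigma^2 * (1 + sum_i theta_i^2).
  sum_i theta_i^2 = (0.045)^2 + (0.231)^2 = 0.002025 + 0.053361 = 0.055386.
  gamma(0) = 3 * (1 + 0.055386) = 3 * 1.055386 = 3.166158, which rounds to 3.1662.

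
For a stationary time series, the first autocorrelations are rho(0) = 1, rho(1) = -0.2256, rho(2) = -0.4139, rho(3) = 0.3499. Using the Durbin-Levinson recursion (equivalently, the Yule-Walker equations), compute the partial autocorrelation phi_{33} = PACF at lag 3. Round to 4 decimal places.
\phi_{33} = 0.1390

The PACF at lag k is phi_{kk}, the last component of the solution
to the Yule-Walker system G_k phi = r_k where
  (G_k)_{ij} = rho(|i - j|), (r_k)_i = rho(i), i,j = 1..k.
Equivalently, Durbin-Levinson gives phi_{kk} iteratively:
  phi_{11} = rho(1)
  phi_{kk} = [rho(k) - sum_{j=1..k-1} phi_{k-1,j} rho(k-j)]
            / [1 - sum_{j=1..k-1} phi_{k-1,j} rho(j)],
  phi_{k,j} = phi_{k-1,j} - phi_{kk} phi_{k-1,k-j},  j = 1..k-1.
Step k = 1:
  phi_11 = rho(1) = -0.2256.
Step k = 2:
  phi_22 = [rho(2) - phi_11 rho(1)] / [1 - phi_11 rho(1)] = [-0.4139 - (-0.2256)(-0.2256)] / [1 - (-0.2256)(-0.2256)]
         = -0.46479536 / 0.94910464 = -0.48972.
  Update: phi_21 = phi_11 - phi_22 phi_11 = -0.2256 - (-0.48972)(-0.2256) = -0.336081.
Step k = 3:
  phi_33 = [rho(3) - phi_21 rho(2) - phi_22 rho(1)] / [1 - phi_21 rho(1) - phi_22 rho(2)]
    numerator   = 0.3499 - (-0.336081)(-0.4139) - (-0.48972)(-0.2256) = 0.10031537
    denominator = 1 - (-0.336081)(-0.2256) - (-0.48972)(-0.4139) = 0.72148514
  phi_33 = 0.10031537 / 0.72148514 = 0.139.
Therefore phi_{33} = 0.1390.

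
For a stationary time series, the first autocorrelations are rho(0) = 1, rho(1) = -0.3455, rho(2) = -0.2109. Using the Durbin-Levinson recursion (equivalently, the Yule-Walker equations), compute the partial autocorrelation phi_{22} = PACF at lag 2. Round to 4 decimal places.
\phi_{22} = -0.3750

The PACF at lag k is phi_{kk}, the last component of the solution
to the Yule-Walker system G_k phi = r_k where
  (G_k)_{ij} = rho(|i - j|), (r_k)_i = rho(i), i,j = 1..k.
Equivalently, Durbin-Levinson gives phi_{kk} iteratively:
  phi_{11} = rho(1)
  phi_{kk} = [rho(k) - sum_{j=1..k-1} phi_{k-1,j} rho(k-j)]
            / [1 - sum_{j=1..k-1} phi_{k-1,j} rho(j)],
  phi_{k,j} = phi_{k-1,j} - phi_{kk} phi_{k-1,k-j},  j = 1..k-1.
Step k = 1:
  phi_11 = rho(1) = -0.3455.
Step k = 2:
  phi_22 = [rho(2) - phi_11 rho(1)] / [1 - phi_11 rho(1)] = [-0.2109 - (-0.3455)(-0.3455)] / [1 - (-0.3455)(-0.3455)]
         = -0.33027025 / 0.88062975 = -0.375.
Therefore phi_{22} = -0.3750.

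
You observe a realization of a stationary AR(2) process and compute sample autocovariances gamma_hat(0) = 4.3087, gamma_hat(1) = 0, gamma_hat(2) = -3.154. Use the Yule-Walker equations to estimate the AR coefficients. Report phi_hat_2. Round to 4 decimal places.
\hat\phi_{2} = -0.7320

The Yule-Walker equations for an AR(p) process read, in matrix form,
  Gamma_p phi = r_p,   with   (Gamma_p)_{ij} = gamma(|i - j|),
                       (r_p)_i = gamma(i),   i,j = 1..p.
Substitute the sample gammas (Toeplitz matrix and right-hand side of size 2):
  Gamma_p = [[4.3087, 0.0], [0.0, 4.3087]]
  r_p     = [0.0, -3.154]
Written out:
  4.3087 phi_1 + 0 phi_2 = 0
  0 phi_1 + 4.3087 phi_2 = -3.154
Solve by Cramer's rule:
  det = gamma(0)^2 - gamma(1)^2 = (4.3087)^2 - (0)^2 = 18.56489569 - 0 = 18.56489569
  phi_hat_1 = [gamma(1) gamma(0) - gamma(1) gamma(2)] / det = [(0)(4.3087) - (0)(-3.154)] / 18.56489569 = 0 / 18.56489569 = 0
  phi_hat_2 = [gamma(0) gamma(2) - gamma(1)^2] / det = [(4.3087)(-3.154) - (0)^2] / 18.56489569 = -13.5896398 / 18.56489569 = -0.732
So phi_hat = [0.0000, -0.7320].
Therefore phi_hat_2 = -0.7320.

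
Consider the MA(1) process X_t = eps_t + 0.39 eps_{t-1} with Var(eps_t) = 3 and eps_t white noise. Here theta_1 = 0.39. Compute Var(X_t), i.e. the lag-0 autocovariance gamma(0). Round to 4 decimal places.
\gamma(0) = 3.4563

For an MA(q) process X_t = eps_t + sum_i theta_i eps_{t-i} with
Var(eps_t) = sigma^2, the variance is
  gamma(0) = sigma^2 * (1 + sum_i theta_i^2).
  sum_i theta_i^2 = (0.39)^2 = 0.1521.
  gamma(0) = 3 * (1 + 0.1521) = 3 * 1.1521 = 3.4563.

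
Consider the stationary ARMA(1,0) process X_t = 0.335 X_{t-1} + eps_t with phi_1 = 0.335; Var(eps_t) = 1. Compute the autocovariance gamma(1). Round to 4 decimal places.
\gamma(1) = 0.3773

Multiply the model equation by X_{t-k} and take expectations. With theta_0 = psi_0 = 1 and psi_j the MA(infinity) weights, this gives
  gamma(k) - sum_i phi_i gamma(k-i) = c_k,
  c_k = sigma^2 * sum_{j=k..q} theta_j psi_{j-k}   (c_k = 0 for k > q),
using gamma(-m) = gamma(m).
Pure AR (q = 0): c_0 = sigma^2 = 1, c_k = 0 for k >= 1.
Equations for k = 0 and k = 1 (AR order 1):
  gamma(0) = phi_1 gamma(1) + c_0
  gamma(1) = phi_1 gamma(0) + c_1
Substituting the second into the first: gamma(0) (1 - phi_1^2) = c_0 + phi_1 c_1, so
  gamma(0) = c_0 / (1 - phi_1^2) = 1 / (1 - (0.335)^2) = 1 / 0.887775 = 1.126412.
  gamma(1) = phi_1 gamma(0) = (0.335)(1.126412) = 0.377348.
Therefore gamma(1) = 0.3773 (to 4 decimal places).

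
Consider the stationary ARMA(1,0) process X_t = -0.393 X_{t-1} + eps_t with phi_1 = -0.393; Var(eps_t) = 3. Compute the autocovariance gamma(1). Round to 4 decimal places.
\gamma(1) = -1.3944

Multiply the model equation by X_{t-k} and take expectations. With theta_0 = psi_0 = 1 and psi_j the MA(infinity) weights, this gives
  gamma(k) - sum_i phi_i gamma(k-i) = c_k,
  c_k = sigma^2 * sum_{j=k..q} theta_j psi_{j-k}   (c_k = 0 for k > q),
using gamma(-m) = gamma(m).
Pure AR (q = 0): c_0 = sigma^2 = 3, c_k = 0 for k >= 1.
Equations for k = 0 and k = 1 (AR order 1):
  gamma(0) = phi_1 gamma(1) + c_0
  gamma(1) = phi_1 gamma(0) + c_1
Substituting the second into the first: gamma(0) (1 - phi_1^2) = c_0 + phi_1 c_1, so
  gamma(0) = c_0 / (1 - phi_1^2) = 3 / (1 - (-0.393)^2) = 3 / 0.845551 = 3.547982.
  gamma(1) = phi_1 gamma(0) = (-0.393)(3.547982) = -1.394357.
Therefore gamma(1) = -1.3944 (to 4 decimal places).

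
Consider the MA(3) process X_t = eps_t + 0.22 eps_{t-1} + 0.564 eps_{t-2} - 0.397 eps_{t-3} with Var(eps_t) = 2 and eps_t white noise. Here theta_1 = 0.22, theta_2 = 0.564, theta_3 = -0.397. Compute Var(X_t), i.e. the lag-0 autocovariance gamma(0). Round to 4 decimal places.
\gamma(0) = 3.0482

For an MA(q) process X_t = eps_t + sum_i theta_i eps_{t-i} with
Var(eps_t) = sigma^2, the variance is
  gamma(0) = sigma^2 * (1 + sum_i theta_i^2).
  sum_i theta_i^2 = (0.22)^2 + (0.564)^2 + (-0.397)^2 = 0.0484 + 0.318096 + 0.157609 = 0.524105.
  gamma(0) = 2 * (1 + 0.524105) = 2 * 1.524105 = 3.04821, which rounds to 3.0482.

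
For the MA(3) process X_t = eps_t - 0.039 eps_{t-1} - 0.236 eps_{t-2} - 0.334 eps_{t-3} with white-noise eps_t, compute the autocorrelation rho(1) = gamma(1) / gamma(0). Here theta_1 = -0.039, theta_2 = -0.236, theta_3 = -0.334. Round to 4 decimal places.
\rho(1) = 0.0419

For an MA(q) process with theta_0 = 1, the autocovariance is
  gamma(k) = sigma^2 * sum_{i=0..q-k} theta_i * theta_{i+k},
and rho(k) = gamma(k) / gamma(0). Sigma^2 cancels.
  numerator   = (1)*(-0.039) + (-0.039)*(-0.236) + (-0.236)*(-0.334) = 0.049028.
  denominator = (1)^2 + (-0.039)^2 + (-0.236)^2 + (-0.334)^2 = 1.168773.
  rho(1) = 0.049028 / 1.168773 = 0.0419.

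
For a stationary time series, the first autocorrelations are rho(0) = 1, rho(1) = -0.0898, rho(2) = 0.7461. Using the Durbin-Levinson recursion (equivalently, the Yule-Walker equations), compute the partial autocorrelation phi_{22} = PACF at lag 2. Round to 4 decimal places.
\phi_{22} = 0.7440

The PACF at lag k is phi_{kk}, the last component of the solution
to the Yule-Walker system G_k phi = r_k where
  (G_k)_{ij} = rho(|i - j|), (r_k)_i = rho(i), i,j = 1..k.
Equivalently, Durbin-Levinson gives phi_{kk} iteratively:
  phi_{11} = rho(1)
  phi_{kk} = [rho(k) - sum_{j=1..k-1} phi_{k-1,j} rho(k-j)]
            / [1 - sum_{j=1..k-1} phi_{k-1,j} rho(j)],
  phi_{k,j} = phi_{k-1,j} - phi_{kk} phi_{k-1,k-j},  j = 1..k-1.
Step k = 1:
  phi_11 = rho(1) = -0.0898.
Step k = 2:
  phi_22 = [rho(2) - phi_11 rho(1)] / [1 - phi_11 rho(1)] = [0.7461 - (-0.0898)(-0.0898)] / [1 - (-0.0898)(-0.0898)]
         = 0.73803596 / 0.99193596 = 0.744.
Therefore phi_{22} = 0.7440.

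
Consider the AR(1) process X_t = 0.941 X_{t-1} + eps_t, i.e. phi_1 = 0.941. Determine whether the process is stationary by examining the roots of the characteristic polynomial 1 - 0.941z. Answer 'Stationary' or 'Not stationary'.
\text{Stationary}

The AR(p) characteristic polynomial is P(z) = 1 - 0.941z.
Stationarity requires all roots to lie outside the unit circle, i.e. |z| > 1 for every root.
This is linear in z: 1 + (-0.941) z = 0  =>  z = -1/(-0.941) = 1.062699,  |z| = 1.062699.
Moduli of all roots: 1.0627.
All moduli strictly greater than 1? Yes.
Verdict: Stationary.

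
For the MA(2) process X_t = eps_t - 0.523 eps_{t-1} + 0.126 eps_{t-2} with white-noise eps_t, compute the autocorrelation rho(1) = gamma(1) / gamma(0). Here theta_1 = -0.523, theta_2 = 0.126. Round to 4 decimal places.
\rho(1) = -0.4567

For an MA(q) process with theta_0 = 1, the autocovariance is
  gamma(k) = sigma^2 * sum_{i=0..q-k} theta_i * theta_{i+k},
and rho(k) = gamma(k) / gamma(0). Sigma^2 cancels.
  numerator   = (1)*(-0.523) + (-0.523)*(0.126) = -0.588898.
  denominator = (1)^2 + (-0.523)^2 + (0.126)^2 = 1.289405.
  rho(1) = -0.588898 / 1.289405 = -0.4567.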